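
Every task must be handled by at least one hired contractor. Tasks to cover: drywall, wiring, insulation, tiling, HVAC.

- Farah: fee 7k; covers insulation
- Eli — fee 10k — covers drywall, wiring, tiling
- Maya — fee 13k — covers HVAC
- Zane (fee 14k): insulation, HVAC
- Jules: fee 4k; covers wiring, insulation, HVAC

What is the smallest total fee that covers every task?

Choose Eli and Jules: together they cover drywall, wiring, insulation, tiling, HVAC — every task.
Total fee: 10 + 4 = 14.
No cover costs less than 14.

14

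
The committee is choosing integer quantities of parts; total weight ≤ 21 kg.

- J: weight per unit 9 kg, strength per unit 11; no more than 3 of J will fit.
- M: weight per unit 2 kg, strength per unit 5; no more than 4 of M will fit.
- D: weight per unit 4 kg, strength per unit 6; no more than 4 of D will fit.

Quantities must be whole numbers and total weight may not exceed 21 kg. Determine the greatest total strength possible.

M has the best ratio (5/2); taking only M gives at most 4×5 = 20 (stopped by the supply cap of 4).
Mixing does better — 4×M and 3×D: weight 20 ≤ 21, strength 4·5 + 3·6 = 38.

38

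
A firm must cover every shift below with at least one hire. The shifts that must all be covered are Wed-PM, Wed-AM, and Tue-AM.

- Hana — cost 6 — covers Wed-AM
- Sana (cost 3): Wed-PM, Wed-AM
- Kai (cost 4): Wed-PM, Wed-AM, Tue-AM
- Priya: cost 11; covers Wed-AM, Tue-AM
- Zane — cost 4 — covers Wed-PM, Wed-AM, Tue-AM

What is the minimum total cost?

4

Kai alone covers Wed-PM, Wed-AM, Tue-AM — every shift.
Total cost: 4.
No cover costs less than 4.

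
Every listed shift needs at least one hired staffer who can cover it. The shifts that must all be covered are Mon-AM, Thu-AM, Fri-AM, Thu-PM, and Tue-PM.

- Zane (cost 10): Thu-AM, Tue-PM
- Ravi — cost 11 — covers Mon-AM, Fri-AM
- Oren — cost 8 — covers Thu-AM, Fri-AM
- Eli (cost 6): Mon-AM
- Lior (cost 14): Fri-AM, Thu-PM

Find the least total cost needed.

The greedy cost-per-new-shift heuristic would pick Oren, Eli, Zane, and Lior for 38, but a cheaper cover exists.
Choose Zane, Eli, and Lior: together they cover Mon-AM, Thu-AM, Fri-AM, Thu-PM, Tue-PM — every shift.
Total cost: 10 + 6 + 14 = 30.
No cover costs less than 30.

30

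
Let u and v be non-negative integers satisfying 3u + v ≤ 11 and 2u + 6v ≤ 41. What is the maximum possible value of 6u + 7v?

48

(u,v)=(1,6): 3·1+1·6=9≤11, 2·1+6·6=38≤41, objective 48.
(u,v)=(2,5): 3·2+1·5=11≤11, 2·2+6·5=34≤41, objective 47.
The best lattice point is (1,6), giving 48.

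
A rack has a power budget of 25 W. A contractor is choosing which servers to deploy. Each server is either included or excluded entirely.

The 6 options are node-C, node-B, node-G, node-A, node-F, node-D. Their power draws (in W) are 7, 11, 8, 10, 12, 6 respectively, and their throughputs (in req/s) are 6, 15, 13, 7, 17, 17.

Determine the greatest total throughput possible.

Take node-B, node-G, and node-D: power draw 11 + 8 + 6 = 25 ≤ 25, throughput 15 + 13 + 17 = 45.
No other feasible combination does better.

45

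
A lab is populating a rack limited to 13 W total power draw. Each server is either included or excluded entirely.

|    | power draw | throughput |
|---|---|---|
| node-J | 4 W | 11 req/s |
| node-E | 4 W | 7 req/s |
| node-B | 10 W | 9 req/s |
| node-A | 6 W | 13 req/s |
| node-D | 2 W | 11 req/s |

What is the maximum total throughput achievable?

35

Treat it as a binary knapsack problem.
node-J + node-E + node-D: power draw 4 + 4 + 2 = 10 ≤ 13, throughput 11 + 7 + 11 = 29.
node-E + node-A + node-D: power draw 4 + 6 + 2 = 12 ≤ 13, throughput 7 + 13 + 11 = 31.
node-J + node-A + node-D: power draw 4 + 6 + 2 = 12 ≤ 13, throughput 11 + 13 + 11 = 35.
Best is node-J, node-A, and node-D with total throughput 35.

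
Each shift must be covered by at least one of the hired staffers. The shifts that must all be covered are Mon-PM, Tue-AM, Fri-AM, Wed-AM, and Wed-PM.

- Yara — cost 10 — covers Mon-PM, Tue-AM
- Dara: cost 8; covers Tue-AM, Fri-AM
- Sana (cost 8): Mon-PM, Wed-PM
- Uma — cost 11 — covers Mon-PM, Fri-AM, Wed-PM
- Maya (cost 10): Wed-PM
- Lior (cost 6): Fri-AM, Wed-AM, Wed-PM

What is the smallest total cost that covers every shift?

Choose Yara and Lior: together they cover Mon-PM, Tue-AM, Fri-AM, Wed-AM, Wed-PM — every shift.
Total cost: 10 + 6 = 16.
No cover costs less than 16.

16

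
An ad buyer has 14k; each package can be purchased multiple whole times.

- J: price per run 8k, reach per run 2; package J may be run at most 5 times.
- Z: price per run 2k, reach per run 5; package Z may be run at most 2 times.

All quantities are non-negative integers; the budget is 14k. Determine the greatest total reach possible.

12

1×J and 2×Z: price 12 ≤ 14, reach 1·2 + 2·5 = 12.
2×Z: price 4 ≤ 14, reach 2·5 = 10.
Best is 12.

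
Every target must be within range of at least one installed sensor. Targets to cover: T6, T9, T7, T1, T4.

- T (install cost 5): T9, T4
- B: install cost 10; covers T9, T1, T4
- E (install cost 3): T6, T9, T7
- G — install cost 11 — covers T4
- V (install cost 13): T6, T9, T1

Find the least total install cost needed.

13

The greedy cost-per-new-target heuristic would pick E, T, and B for 18, but a cheaper cover exists.
Choose B and E: together they cover T6, T9, T7, T1, T4 — every target.
Total install cost: 10 + 3 = 13.
No cover costs less than 13.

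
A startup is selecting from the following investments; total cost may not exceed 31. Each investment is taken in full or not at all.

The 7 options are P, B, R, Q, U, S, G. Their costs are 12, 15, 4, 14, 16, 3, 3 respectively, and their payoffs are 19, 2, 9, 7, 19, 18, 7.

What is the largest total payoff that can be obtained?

P + R + S + G: cost 12 + 4 + 3 + 3 = 22 ≤ 31, payoff 19 + 9 + 18 + 7 = 53.
P + U + S: cost 12 + 16 + 3 = 31 ≤ 31, payoff 19 + 19 + 18 = 56.
R + U + S + G: cost 4 + 16 + 3 + 3 = 26 ≤ 31, payoff 9 + 19 + 18 + 7 = 53.
Best is P, U, and S with total payoff 56.

56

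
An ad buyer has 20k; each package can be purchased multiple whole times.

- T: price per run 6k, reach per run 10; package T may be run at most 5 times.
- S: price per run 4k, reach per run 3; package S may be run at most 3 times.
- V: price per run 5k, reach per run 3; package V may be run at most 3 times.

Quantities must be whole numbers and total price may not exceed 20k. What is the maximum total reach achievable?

This is a bounded integer knapsack.
T has the best ratio (10/6); taking only T gives at most 3×10 = 30 (stopped by the price limit).
Optimal: 3×T: price 18 ≤ 20, reach 3·10 = 30.

30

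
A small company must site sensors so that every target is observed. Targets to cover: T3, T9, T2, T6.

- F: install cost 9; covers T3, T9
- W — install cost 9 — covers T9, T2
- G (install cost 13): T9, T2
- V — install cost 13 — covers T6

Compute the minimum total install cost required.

This is an integer covering problem.
Choose F, W, and V: together they cover T3, T9, T2, T6 — every target.
Total install cost: 9 + 9 + 13 = 31.
No cover costs less than 31.

31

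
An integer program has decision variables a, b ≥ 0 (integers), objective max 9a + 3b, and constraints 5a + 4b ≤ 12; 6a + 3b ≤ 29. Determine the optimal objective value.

18

(a,b)=(2,0): 5·2+4·0=10≤12, 6·2+3·0=12≤29, objective 18.
(a,b)=(1,1): 5·1+4·1=9≤12, 6·1+3·1=9≤29, objective 12.
(a,b)=(1,0): 5·1+4·0=5≤12, 6·1+3·0=6≤29, objective 9.
No feasible integer point exceeds 18.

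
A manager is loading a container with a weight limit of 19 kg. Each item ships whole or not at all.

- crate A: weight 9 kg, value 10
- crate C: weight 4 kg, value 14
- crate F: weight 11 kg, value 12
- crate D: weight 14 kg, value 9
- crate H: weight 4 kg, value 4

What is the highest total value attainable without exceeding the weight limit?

crate C + crate F: weight 4 + 11 = 15 ≤ 19, value 14 + 12 = 26.
crate A + crate C + crate H: weight 9 + 4 + 4 = 17 ≤ 19, value 10 + 14 + 4 = 28.
crate C + crate F + crate H: weight 4 + 11 + 4 = 19 ≤ 19, value 14 + 12 + 4 = 30.
Best is crate C, crate F, and crate H with total value 30.

30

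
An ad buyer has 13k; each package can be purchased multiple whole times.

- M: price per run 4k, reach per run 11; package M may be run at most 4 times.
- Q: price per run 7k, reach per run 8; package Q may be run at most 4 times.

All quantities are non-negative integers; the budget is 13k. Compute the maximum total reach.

33

This is a bounded integer knapsack.
3×M: price 12 ≤ 13, reach 3·11 = 33.
2×M: price 8 ≤ 13, reach 2·11 = 22.
Best is 33.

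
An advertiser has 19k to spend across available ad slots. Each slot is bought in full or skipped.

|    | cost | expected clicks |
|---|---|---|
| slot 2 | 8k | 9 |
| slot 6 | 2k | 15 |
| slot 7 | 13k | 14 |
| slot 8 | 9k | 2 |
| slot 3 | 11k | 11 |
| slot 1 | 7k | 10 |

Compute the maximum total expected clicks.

This is an integer program with binary decision variables.
Take slot 2, slot 6, and slot 1: cost 8 + 2 + 7 = 17 ≤ 19, expected clicks 9 + 15 + 10 = 34.
No other feasible combination does better.

34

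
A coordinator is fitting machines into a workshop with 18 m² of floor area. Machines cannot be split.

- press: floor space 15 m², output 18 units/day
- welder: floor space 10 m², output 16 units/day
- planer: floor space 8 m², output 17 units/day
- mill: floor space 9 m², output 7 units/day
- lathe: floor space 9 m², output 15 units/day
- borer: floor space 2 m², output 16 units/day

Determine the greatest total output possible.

Take press and borer: floor space 15 + 2 = 17 ≤ 18, output 18 + 16 = 34.
No other feasible combination does better.

34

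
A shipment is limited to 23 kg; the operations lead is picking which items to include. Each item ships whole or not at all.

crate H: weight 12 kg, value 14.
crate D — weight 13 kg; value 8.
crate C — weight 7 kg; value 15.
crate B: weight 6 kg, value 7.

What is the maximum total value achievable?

29

This is an integer program with binary decision variables.
Allowing fractional choices, the relaxed optimum would be about 33.7, but items are indivisible.
crate D + crate C: weight 13 + 7 = 20 ≤ 23, value 8 + 15 = 23.
crate C + crate B: weight 7 + 6 = 13 ≤ 23, value 15 + 7 = 22.
crate H + crate C: weight 12 + 7 = 19 ≤ 23, value 14 + 15 = 29.
Best is crate H and crate C with total value 29.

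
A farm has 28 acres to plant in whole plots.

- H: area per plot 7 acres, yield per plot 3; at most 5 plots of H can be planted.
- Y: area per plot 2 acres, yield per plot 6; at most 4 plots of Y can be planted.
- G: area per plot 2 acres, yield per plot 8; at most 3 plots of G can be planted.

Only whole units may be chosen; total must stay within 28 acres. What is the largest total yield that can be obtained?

Take 2×H, 4×Y, and 3×G: area 28 ≤ 28, yield 2·3 + 4·6 + 3·8 = 54.
G has the best ratio (8/2) and is taken to its limit of 3; remaining capacity is filled optimally with the others.

54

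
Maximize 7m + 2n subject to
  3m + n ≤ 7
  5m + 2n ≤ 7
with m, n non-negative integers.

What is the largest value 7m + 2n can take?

9

Relaxing integrality, the LP optimum is 9.80 at (m,n) = (1.4, 0), which is not an integer point.
(m,n)=(1,1): 3·1+1·1=4≤7, 5·1+2·1=7≤7, objective 9.
(m,n)=(1,0): 3·1+1·0=3≤7, 5·1+2·0=5≤7, objective 7.
No feasible integer point exceeds 9.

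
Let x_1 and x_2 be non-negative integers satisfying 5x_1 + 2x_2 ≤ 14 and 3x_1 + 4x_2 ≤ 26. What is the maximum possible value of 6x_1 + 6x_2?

(x_1,x_2)=(0,6): 5·0+2·6=12≤14, 3·0+4·6=24≤26, objective 36.
(x_1,x_2)=(0,5): 5·0+2·5=10≤14, 3·0+4·5=20≤26, objective 30.
Maximum is 36 at (x_1,x_2)=(0,6).

36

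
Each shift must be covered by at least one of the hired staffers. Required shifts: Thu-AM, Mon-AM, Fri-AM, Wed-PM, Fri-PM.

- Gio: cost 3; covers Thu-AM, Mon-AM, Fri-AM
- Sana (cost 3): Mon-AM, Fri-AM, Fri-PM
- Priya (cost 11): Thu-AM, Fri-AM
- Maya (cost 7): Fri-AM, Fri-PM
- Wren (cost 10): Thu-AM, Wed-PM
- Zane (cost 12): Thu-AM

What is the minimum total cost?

This is a weighted set-cover instance.
The greedy cost-per-new-shift heuristic would pick Gio, Sana, and Wren for 16, but a cheaper cover exists.
Choose Sana and Wren: together they cover Thu-AM, Mon-AM, Fri-AM, Wed-PM, Fri-PM — every shift.
Total cost: 3 + 10 = 13.
No cover costs less than 13.

13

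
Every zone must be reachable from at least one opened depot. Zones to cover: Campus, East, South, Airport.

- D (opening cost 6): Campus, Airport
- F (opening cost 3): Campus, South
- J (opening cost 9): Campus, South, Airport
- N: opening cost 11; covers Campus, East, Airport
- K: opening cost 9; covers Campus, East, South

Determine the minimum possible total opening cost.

14

This is a weighted set-cover instance.
Choose F and N: together they cover Campus, East, South, Airport — every zone.
Total opening cost: 3 + 11 = 14.
No cover costs less than 14.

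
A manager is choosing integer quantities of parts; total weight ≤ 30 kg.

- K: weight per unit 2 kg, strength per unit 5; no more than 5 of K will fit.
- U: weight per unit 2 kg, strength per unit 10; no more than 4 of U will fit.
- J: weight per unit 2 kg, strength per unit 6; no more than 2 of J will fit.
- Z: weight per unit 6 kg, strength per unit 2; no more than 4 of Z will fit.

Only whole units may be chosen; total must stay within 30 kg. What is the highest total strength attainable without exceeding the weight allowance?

79

Take 5×K, 4×U, 2×J, and 1×Z: weight 28 ≤ 30, strength 5·5 + 4·10 + 2·6 + 1·2 = 79.
U has the best ratio (10/2) and is taken to its limit of 4; remaining capacity is filled optimally with the others.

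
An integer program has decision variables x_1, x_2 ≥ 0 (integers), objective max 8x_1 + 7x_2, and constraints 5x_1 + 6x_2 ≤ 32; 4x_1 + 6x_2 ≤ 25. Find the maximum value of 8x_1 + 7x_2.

Relaxing integrality, the LP optimum is 50.00 at (x_1,x_2) = (6.25, 0), which is not an integer point.
(x_1,x_2)=(6,0): 5·6+6·0=30≤32, 4·6+6·0=24≤25, objective 48.
(x_1,x_2)=(5,0): 5·5+6·0=25≤32, 4·5+6·0=20≤25, objective 40.
Maximum is 48 at (x_1,x_2)=(6,0).

48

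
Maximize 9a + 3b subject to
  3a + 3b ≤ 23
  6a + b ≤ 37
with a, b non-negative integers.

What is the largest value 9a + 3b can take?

57

(a,b)=(6,1) is feasible, giving 57.
(a,b)=(6,0) is feasible, giving 54.
(a,b)=(5,2) is feasible, giving 51.
No feasible integer point exceeds 57.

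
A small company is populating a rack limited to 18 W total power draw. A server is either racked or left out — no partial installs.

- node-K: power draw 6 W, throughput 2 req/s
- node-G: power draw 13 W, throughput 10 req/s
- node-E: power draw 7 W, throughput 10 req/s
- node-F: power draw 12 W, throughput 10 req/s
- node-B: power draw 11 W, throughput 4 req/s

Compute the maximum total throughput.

14

This is an integer program with binary decision variables.
Allowing fractional choices, the relaxed optimum would be about 19.2, but servers are indivisible.
node-K + node-E: power draw 6 + 7 = 13 ≤ 18, throughput 2 + 10 = 12.
node-E + node-B: power draw 7 + 11 = 18 ≤ 18, throughput 10 + 4 = 14.
Best is node-E and node-B with total throughput 14.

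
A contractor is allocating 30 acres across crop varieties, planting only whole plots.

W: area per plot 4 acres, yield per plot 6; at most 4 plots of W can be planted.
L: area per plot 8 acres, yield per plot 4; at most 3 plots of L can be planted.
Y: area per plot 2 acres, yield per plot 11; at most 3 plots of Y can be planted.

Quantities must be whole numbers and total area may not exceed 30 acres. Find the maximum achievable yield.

Y has the best ratio (11/2); taking only Y gives at most 3×11 = 33 (stopped by the supply cap of 3).
Mixing does better — 4×W, 1×L, and 3×Y: area 30 ≤ 30, yield 4·6 + 1·4 + 3·11 = 61.

61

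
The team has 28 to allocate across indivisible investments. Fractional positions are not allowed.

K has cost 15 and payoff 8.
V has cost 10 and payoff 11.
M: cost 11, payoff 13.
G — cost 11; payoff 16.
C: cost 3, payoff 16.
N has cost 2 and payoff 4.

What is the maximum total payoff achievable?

Allowing fractional choices, the relaxed optimum would be about 50.1, but investments are indivisible.
M + G + C + N: cost 11 + 11 + 3 + 2 = 27 ≤ 28, payoff 13 + 16 + 16 + 4 = 49.
M + G + C: cost 11 + 11 + 3 = 25 ≤ 28, payoff 13 + 16 + 16 = 45.
V + G + C + N: cost 10 + 11 + 3 + 2 = 26 ≤ 28, payoff 11 + 16 + 16 + 4 = 47.
Best is M, G, C, and N with total payoff 49.

49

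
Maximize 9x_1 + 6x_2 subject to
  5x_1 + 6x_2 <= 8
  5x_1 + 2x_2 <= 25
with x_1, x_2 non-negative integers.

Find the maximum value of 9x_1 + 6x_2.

Relaxing integrality, the LP optimum is 14.40 at (x_1,x_2) = (1.6, 0), which is not an integer point.
(x_1,x_2)=(1,0): 5·1+6·0=5≤8, 5·1+2·0=5≤25, objective 9.
(x_1,x_2)=(0,1): 5·0+6·1=6≤8, 5·0+2·1=2≤25, objective 6.
(x_1,x_2)=(0,0): 5·0+6·0=0≤8, 5·0+2·0=0≤25, objective 0.
The best lattice point is (1,0), giving 9.

9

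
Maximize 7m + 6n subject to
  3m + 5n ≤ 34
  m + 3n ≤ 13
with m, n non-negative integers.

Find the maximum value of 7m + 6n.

(m,n)=(11,0): 3·11+5·0=33≤34, 1·11+3·0=11≤13, objective 77.
(m,n)=(10,0): 3·10+5·0=30≤34, 1·10+3·0=10≤13, objective 70.
Maximum is 77 at (m,n)=(11,0).

77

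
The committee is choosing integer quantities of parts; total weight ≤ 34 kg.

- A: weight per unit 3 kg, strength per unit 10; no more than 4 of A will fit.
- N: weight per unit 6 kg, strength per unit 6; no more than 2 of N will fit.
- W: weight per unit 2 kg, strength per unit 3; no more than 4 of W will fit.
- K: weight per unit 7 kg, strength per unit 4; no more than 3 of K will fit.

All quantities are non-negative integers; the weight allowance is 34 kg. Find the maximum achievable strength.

A has the best ratio (10/3); taking only A gives at most 4×10 = 40 (stopped by the supply cap of 4).
Mixing does better — 4×A, 2×N, and 4×W: weight 32 ≤ 34, strength 4·10 + 2·6 + 4·3 = 64.

64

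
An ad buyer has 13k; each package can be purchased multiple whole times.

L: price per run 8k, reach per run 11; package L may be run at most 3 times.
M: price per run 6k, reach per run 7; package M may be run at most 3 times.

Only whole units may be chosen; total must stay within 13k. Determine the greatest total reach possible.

1×L: price 8 ≤ 13, reach 1·11 = 11.
2×M: price 12 ≤ 13, reach 2·7 = 14.
Best is 14.

14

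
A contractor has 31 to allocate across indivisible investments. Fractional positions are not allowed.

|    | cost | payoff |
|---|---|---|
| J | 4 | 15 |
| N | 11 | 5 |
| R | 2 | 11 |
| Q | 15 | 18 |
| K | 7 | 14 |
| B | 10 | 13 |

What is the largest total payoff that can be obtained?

J + R + K + B: cost 4 + 2 + 7 + 10 = 23 ≤ 31, payoff 15 + 11 + 14 + 13 = 53.
J + R + Q + B: cost 4 + 2 + 15 + 10 = 31 ≤ 31, payoff 15 + 11 + 18 + 13 = 57.
J + R + Q + K: cost 4 + 2 + 15 + 7 = 28 ≤ 31, payoff 15 + 11 + 18 + 14 = 58.
Best is J, R, Q, and K with total payoff 58.

58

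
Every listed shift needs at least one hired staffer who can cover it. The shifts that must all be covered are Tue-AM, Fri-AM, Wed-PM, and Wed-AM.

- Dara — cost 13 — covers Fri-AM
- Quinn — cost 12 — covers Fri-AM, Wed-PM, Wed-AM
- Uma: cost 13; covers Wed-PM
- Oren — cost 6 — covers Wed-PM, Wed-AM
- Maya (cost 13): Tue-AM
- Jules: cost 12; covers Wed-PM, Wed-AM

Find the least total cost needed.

This is an integer covering problem.
Choose Quinn and Maya: together they cover Tue-AM, Fri-AM, Wed-PM, Wed-AM — every shift.
Total cost: 12 + 13 = 25.

25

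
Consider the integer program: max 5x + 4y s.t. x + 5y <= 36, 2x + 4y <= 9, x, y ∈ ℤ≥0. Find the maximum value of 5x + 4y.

Relaxing integrality, the LP optimum is 22.50 at (x,y) = (4.5, 0), which is not an integer point.
(x,y)=(4,0): 1·4+5·0=4≤36, 2·4+4·0=8≤9, objective 20.
(x,y)=(3,0): 1·3+5·0=3≤36, 2·3+4·0=6≤9, objective 15.
The best lattice point is (4,0), giving 20.

20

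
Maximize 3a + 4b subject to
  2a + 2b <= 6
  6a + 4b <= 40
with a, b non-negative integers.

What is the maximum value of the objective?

12

(a,b)=(0,3): 2·0+2·3=6≤6, 6·0+4·3=12≤40, objective 12.
(a,b)=(1,2): 2·1+2·2=6≤6, 6·1+4·2=14≤40, objective 11.
(a,b)=(0,2): 2·0+2·2=4≤6, 6·0+4·2=8≤40, objective 8.
The best lattice point is (0,3), giving 12.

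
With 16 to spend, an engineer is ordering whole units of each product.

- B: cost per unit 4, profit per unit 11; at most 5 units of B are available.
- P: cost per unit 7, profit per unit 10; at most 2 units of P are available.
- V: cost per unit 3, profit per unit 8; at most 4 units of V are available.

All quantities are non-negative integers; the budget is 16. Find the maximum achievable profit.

44

4×B: cost 16 ≤ 16, profit 4·11 = 44.
1×B and 4×V: cost 16 ≤ 16, profit 1·11 + 4·8 = 43.
Best is 44.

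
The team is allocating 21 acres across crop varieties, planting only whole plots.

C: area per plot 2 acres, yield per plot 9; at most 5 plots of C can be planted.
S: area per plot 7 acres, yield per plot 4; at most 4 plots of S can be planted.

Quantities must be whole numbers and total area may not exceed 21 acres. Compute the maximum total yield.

49

5×C and 1×S: area 17 ≤ 21, yield 5·9 + 1·4 = 49.
5×C: area 10 ≤ 21, yield 5·9 = 45.
Best is 49.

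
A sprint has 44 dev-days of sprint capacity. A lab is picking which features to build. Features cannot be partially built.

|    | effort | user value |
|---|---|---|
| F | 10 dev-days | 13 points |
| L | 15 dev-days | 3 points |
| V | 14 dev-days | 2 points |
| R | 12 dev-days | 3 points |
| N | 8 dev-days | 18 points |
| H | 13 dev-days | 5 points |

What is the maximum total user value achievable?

39

Allowing fractional choices, the relaxed optimum would be about 39.2, but features are indivisible.
F + N + H: effort 10 + 8 + 13 = 31 ≤ 44, user value 13 + 18 + 5 = 36.
F + R + N + H: effort 10 + 12 + 8 + 13 = 43 ≤ 44, user value 13 + 3 + 18 + 5 = 39.
Best is F, R, N, and H with total user value 39.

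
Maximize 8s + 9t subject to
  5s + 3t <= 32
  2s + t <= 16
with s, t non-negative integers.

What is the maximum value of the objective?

The continuous relaxation peaks at (0, 10.7) with value 96.00; rounding to a feasible lattice point costs some objective.
(s,t)=(0,10): 5·0+3·10=30≤32, 2·0+1·10=10≤16, objective 90.
(s,t)=(1,9): 5·1+3·9=32≤32, 2·1+1·9=11≤16, objective 89.
No feasible integer point exceeds 90.

90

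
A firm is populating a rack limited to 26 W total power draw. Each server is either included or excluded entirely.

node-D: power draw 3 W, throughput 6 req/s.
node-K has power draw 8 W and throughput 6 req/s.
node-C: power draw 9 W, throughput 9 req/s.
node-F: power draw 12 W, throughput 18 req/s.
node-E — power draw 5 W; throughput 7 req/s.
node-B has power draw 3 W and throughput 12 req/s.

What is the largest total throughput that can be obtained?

Take node-D, node-F, node-E, and node-B: power draw 3 + 12 + 5 + 3 = 23 ≤ 26, throughput 6 + 18 + 7 + 12 = 43.
No other feasible combination does better.

43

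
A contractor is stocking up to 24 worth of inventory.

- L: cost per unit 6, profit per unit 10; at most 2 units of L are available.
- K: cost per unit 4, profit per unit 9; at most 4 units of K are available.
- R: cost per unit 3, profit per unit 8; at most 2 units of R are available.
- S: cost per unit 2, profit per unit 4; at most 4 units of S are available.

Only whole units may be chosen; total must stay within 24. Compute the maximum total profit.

56

R has the best ratio (8/3); taking only R gives at most 2×8 = 16 (stopped by the supply cap of 2).
Mixing does better — 4×K, 2×R, and 1×S: cost 24 ≤ 24, profit 4·9 + 2·8 + 1·4 = 56.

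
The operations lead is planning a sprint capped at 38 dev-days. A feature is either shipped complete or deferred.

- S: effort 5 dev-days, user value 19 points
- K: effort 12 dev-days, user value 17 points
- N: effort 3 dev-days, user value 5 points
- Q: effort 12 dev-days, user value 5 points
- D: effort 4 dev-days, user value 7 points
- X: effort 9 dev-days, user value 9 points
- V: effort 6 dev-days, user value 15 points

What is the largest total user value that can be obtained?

This is an integer program with binary decision variables.
Take S, K, D, X, and V: effort 5 + 12 + 4 + 9 + 6 = 36 ≤ 38, user value 19 + 17 + 7 + 9 + 15 = 67.
No other feasible combination does better.

67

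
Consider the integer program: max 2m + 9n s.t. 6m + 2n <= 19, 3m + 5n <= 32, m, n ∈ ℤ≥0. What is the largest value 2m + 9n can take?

54

The continuous relaxation peaks at (0, 6.4) with value 57.60; rounding to a feasible lattice point costs some objective.
(m,n)=(0,6): 6·0+2·6=12≤19, 3·0+5·6=30≤32, objective 54.
(m,n)=(1,5): 6·1+2·5=16≤19, 3·1+5·5=28≤32, objective 47.
(m,n)=(0,5): 6·0+2·5=10≤19, 3·0+5·5=25≤32, objective 45.
No feasible integer point exceeds 54.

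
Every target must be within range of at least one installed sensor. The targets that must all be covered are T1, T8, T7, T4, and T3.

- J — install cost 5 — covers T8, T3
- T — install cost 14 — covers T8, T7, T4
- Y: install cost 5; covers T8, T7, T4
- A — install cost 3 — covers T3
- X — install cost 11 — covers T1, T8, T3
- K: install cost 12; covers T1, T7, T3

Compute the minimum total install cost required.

Choose Y and X: together they cover T1, T8, T7, T4, T3 — every target.
Total install cost: 5 + 11 = 16.

16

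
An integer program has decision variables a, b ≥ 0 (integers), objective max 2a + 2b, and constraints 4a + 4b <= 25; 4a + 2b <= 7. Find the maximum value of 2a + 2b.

6

(a,b)=(0,3) is feasible, giving 6.
(a,b)=(0,2) is feasible, giving 4.
The best lattice point is (0,3), giving 6.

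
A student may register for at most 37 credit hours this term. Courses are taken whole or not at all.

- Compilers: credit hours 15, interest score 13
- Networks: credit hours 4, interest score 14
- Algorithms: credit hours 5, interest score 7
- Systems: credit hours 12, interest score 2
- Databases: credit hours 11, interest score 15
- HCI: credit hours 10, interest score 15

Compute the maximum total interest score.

51

Take Networks, Algorithms, Databases, and HCI: credit hours 4 + 5 + 11 + 10 = 30 ≤ 37, interest score 14 + 7 + 15 + 15 = 51.
No other feasible combination does better.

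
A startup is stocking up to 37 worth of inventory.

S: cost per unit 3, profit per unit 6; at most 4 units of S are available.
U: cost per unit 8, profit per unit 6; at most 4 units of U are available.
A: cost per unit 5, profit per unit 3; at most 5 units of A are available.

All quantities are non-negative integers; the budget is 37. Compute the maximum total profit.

S has the best ratio (6/3); taking only S gives at most 4×6 = 24 (stopped by the supply cap of 4).
Mixing does better — 4×S and 3×U: cost 36 ≤ 37, profit 4·6 + 3·6 = 42.

42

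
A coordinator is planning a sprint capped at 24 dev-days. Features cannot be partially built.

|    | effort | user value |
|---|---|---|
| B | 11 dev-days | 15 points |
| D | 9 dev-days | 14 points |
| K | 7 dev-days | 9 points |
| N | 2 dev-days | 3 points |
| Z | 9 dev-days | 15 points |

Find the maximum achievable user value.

B + D + N: effort 11 + 9 + 2 = 22 ≤ 24, user value 15 + 14 + 3 = 32.
B + N + Z: effort 11 + 2 + 9 = 22 ≤ 24, user value 15 + 3 + 15 = 33.
D + N + Z: effort 9 + 2 + 9 = 20 ≤ 24, user value 14 + 3 + 15 = 32.
Best is B, N, and Z with total user value 33.

33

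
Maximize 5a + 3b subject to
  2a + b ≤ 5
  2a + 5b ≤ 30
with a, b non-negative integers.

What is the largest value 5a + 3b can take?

(a,b)=(0,5): 2·0+1·5=5≤5, 2·0+5·5=25≤30, objective 15.
(a,b)=(0,4): 2·0+1·4=4≤5, 2·0+5·4=20≤30, objective 12.
Maximum is 15 at (a,b)=(0,5).

15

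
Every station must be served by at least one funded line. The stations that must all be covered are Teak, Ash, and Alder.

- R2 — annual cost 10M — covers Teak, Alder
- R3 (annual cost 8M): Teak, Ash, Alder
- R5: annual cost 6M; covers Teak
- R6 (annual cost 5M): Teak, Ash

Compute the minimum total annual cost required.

8

The greedy cost-per-new-station heuristic would pick R6 and R3 for 13, but a cheaper cover exists.
R3 alone covers Teak, Ash, Alder — every station.
Total annual cost: 8.
No cover costs less than 8.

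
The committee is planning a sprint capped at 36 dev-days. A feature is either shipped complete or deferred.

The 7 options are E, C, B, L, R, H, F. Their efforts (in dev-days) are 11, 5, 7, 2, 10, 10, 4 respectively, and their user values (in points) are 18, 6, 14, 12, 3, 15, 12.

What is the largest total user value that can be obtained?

This is an integer program with binary decision variables.
Allowing fractional choices, the relaxed optimum would be about 73.4, but features are indivisible.
E + C + L + H + F: effort 11 + 5 + 2 + 10 + 4 = 32 ≤ 36, user value 18 + 6 + 12 + 15 + 12 = 63.
E + C + B + L + H: effort 11 + 5 + 7 + 2 + 10 = 35 ≤ 36, user value 18 + 6 + 14 + 12 + 15 = 65.
E + B + L + H + F: effort 11 + 7 + 2 + 10 + 4 = 34 ≤ 36, user value 18 + 14 + 12 + 15 + 12 = 71.
Best is E, B, L, H, and F with total user value 71.

71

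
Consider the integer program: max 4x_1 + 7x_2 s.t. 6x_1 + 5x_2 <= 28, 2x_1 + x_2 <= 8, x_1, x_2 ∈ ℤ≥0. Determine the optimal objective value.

Relaxing integrality, the LP optimum is 39.20 at (x_1,x_2) = (0, 5.6), which is not an integer point.
(x_1,x_2)=(0,5) is feasible, giving 35.
(x_1,x_2)=(1,4) is feasible, giving 32.
(x_1,x_2)=(0,4) is feasible, giving 28.
The best lattice point is (0,5), giving 35.

35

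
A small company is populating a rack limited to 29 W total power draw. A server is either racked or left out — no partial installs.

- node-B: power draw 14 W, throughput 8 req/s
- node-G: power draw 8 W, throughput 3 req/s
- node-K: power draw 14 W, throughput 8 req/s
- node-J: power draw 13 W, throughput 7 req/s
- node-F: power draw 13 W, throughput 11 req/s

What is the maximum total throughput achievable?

node-B + node-F: power draw 14 + 13 = 27 ≤ 29, throughput 8 + 11 = 19.
node-J + node-F: power draw 13 + 13 = 26 ≤ 29, throughput 7 + 11 = 18.
node-K + node-F: power draw 14 + 13 = 27 ≤ 29, throughput 8 + 11 = 19.
The maximum throughput is 19; one optimal choice is node-B and node-F.

19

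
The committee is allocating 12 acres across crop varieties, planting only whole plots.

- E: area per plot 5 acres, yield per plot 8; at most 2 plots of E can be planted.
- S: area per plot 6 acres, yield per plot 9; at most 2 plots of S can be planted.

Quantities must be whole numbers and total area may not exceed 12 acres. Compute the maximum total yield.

18

Take 2×S: area 12 ≤ 12, yield 2·9 = 18.
No other integer combination yields more.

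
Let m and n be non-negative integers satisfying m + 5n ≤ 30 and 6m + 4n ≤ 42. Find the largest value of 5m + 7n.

The continuous relaxation peaks at (3.46, 5.31) with value 54.46; rounding to a feasible lattice point costs some objective.
(m,n)=(3,5): 1·3+5·5=28≤30, 6·3+4·5=38≤42, objective 50.
(m,n)=(4,4): 1·4+5·4=24≤30, 6·4+4·4=40≤42, objective 48.
Maximum is 50 at (m,n)=(3,5).

50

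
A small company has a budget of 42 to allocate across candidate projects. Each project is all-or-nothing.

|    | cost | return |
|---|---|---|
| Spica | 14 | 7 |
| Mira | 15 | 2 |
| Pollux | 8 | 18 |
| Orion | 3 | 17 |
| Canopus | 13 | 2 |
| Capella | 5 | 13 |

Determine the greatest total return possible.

Pollux + Orion + Canopus + Capella: cost 8 + 3 + 13 + 5 = 29 ≤ 42, return 18 + 17 + 2 + 13 = 50.
Mira + Pollux + Orion + Capella: cost 15 + 8 + 3 + 5 = 31 ≤ 42, return 2 + 18 + 17 + 13 = 50.
Spica + Pollux + Orion + Capella: cost 14 + 8 + 3 + 5 = 30 ≤ 42, return 7 + 18 + 17 + 13 = 55.
Best is Spica, Pollux, Orion, and Capella with total return 55.

55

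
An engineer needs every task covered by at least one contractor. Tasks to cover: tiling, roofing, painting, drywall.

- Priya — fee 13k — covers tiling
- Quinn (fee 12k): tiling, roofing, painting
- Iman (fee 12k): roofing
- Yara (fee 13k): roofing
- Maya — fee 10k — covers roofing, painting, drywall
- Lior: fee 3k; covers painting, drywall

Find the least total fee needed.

This is an integer covering problem.
Choose Quinn and Lior: together they cover tiling, roofing, painting, drywall — every task.
Total fee: 12 + 3 = 15.

15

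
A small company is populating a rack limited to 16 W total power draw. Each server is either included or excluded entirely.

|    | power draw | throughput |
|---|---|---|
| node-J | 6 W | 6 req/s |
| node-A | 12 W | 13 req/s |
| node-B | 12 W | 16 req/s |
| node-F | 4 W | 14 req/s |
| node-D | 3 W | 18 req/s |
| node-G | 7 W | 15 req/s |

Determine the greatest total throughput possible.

47

node-F + node-D + node-G: power draw 4 + 3 + 7 = 14 ≤ 16, throughput 14 + 18 + 15 = 47.
node-J + node-D + node-G: power draw 6 + 3 + 7 = 16 ≤ 16, throughput 6 + 18 + 15 = 39.
node-J + node-F + node-D: power draw 6 + 4 + 3 = 13 ≤ 16, throughput 6 + 14 + 18 = 38.
Best is node-F, node-D, and node-G with total throughput 47.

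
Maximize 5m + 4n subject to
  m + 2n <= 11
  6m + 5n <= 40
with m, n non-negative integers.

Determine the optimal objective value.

Relaxing integrality, the LP optimum is 33.33 at (m,n) = (6.67, 0), which is not an integer point.
(m,n)=(5,2): 1·5+2·2=9≤11, 6·5+5·2=40≤40, objective 33.
(m,n)=(4,3): 1·4+2·3=10≤11, 6·4+5·3=39≤40, objective 32.
(m,n)=(6,0): 1·6+2·0=6≤11, 6·6+5·0=36≤40, objective 30.
(m,n)=(5,1): 1·5+2·1=7≤11, 6·5+5·1=35≤40, objective 29.
No feasible integer point exceeds 33.

33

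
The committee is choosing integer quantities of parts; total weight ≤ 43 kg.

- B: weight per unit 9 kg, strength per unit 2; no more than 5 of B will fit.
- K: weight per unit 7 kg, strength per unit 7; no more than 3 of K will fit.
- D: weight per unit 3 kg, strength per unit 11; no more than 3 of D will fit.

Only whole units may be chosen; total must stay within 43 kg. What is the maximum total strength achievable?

This is a bounded integer knapsack.
1×B, 3×K, and 3×D: weight 39 ≤ 43, strength 1·2 + 3·7 + 3·11 = 56.
3×K and 3×D: weight 30 ≤ 43, strength 3·7 + 3·11 = 54.
Best is 56.

56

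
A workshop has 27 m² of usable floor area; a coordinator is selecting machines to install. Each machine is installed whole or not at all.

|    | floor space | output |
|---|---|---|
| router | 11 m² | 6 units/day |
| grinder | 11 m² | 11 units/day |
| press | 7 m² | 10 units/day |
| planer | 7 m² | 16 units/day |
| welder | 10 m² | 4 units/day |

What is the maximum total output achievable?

This is an integer program with binary decision variables.
Take grinder, press, and planer: floor space 11 + 7 + 7 = 25 ≤ 27, output 11 + 10 + 16 = 37.
No other feasible combination does better.

37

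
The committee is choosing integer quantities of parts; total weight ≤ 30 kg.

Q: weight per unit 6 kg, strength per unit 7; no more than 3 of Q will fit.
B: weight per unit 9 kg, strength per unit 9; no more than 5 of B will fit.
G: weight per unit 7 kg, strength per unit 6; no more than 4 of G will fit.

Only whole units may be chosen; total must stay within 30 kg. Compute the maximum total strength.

32

This is a bounded integer knapsack.
3×Q and 1×B: weight 27 ≤ 30, strength 3·7 + 1·9 = 30.
2×Q and 2×B: weight 30 ≤ 30, strength 2·7 + 2·9 = 32.
Best is 32.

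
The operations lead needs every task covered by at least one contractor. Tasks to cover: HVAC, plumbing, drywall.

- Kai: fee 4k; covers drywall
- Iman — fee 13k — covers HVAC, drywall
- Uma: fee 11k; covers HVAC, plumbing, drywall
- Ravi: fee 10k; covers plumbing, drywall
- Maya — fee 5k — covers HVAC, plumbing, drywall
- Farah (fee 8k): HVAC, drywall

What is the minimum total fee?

5

Maya alone covers HVAC, plumbing, drywall — every task.
Total fee: 5.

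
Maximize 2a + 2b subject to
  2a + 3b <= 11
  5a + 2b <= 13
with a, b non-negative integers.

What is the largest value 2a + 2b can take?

8

Relaxing integrality, the LP optimum is 8.36 at (a,b) = (1.55, 2.64), which is not an integer point.
(a,b)=(1,3): 2·1+3·3=11≤11, 5·1+2·3=11≤13, objective 8.
(a,b)=(1,2): 2·1+3·2=8≤11, 5·1+2·2=9≤13, objective 6.
(a,b)=(2,1): 2·2+3·1=7≤11, 5·2+2·1=12≤13, objective 6.
(a,b)=(0,3): 2·0+3·3=9≤11, 5·0+2·3=6≤13, objective 6.
The best lattice point is (1,3), giving 8.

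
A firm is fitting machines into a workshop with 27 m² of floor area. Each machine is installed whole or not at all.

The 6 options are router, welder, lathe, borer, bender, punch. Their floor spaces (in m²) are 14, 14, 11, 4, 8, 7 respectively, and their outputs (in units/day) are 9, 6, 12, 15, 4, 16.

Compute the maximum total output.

welder + borer + punch: floor space 14 + 4 + 7 = 25 ≤ 27, output 6 + 15 + 16 = 37.
lathe + borer + punch: floor space 11 + 4 + 7 = 22 ≤ 27, output 12 + 15 + 16 = 43.
router + borer + punch: floor space 14 + 4 + 7 = 25 ≤ 27, output 9 + 15 + 16 = 40.
Best is lathe, borer, and punch with total output 43.

43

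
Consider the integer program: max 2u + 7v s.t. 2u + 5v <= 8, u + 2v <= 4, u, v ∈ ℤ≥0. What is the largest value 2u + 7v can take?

9

Relaxing integrality, the LP optimum is 11.20 at (u,v) = (0, 1.6), which is not an integer point.
(u,v)=(1,1): 2·1+5·1=7≤8, 1·1+2·1=3≤4, objective 9.
(u,v)=(0,1): 2·0+5·1=5≤8, 1·0+2·1=2≤4, objective 7.
(u,v)=(2,0): 2·2+5·0=4≤8, 1·2+2·0=2≤4, objective 4.
No feasible integer point exceeds 9.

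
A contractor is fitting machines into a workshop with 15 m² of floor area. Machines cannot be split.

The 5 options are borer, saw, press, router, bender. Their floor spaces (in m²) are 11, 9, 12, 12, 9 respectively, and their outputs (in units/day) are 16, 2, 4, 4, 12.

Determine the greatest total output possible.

Take borer: floor space 11 ≤ 15, output 16.
No other feasible combination does better.

16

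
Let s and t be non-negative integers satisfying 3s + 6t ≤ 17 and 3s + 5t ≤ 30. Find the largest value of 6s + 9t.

Relaxing integrality, the LP optimum is 34.00 at (s,t) = (5.67, 0), which is not an integer point.
(s,t)=(5,0): 3·5+6·0=15≤17, 3·5+5·0=15≤30, objective 30.
(s,t)=(4,0): 3·4+6·0=12≤17, 3·4+5·0=12≤30, objective 24.
The best lattice point is (5,0), giving 30.

30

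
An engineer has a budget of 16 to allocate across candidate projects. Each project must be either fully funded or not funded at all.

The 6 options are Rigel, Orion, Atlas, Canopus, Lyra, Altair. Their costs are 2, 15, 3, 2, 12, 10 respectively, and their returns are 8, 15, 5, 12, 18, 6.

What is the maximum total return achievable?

Canopus + Lyra: cost 2 + 12 = 14 ≤ 16, return 12 + 18 = 30.
Rigel + Canopus + Lyra: cost 2 + 2 + 12 = 16 ≤ 16, return 8 + 12 + 18 = 38.
Best is Rigel, Canopus, and Lyra with total return 38.

38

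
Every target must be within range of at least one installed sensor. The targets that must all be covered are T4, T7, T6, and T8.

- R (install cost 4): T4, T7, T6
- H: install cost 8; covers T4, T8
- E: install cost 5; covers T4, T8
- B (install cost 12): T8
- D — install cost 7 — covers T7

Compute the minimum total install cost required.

9

Choose R and E: together they cover T4, T7, T6, T8 — every target.
Total install cost: 4 + 5 = 9.
No cover costs less than 9.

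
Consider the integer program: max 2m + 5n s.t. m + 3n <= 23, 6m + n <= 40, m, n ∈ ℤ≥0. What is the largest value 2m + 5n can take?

40

(m,n)=(5,6) is feasible, giving 40.
(m,n)=(4,6) is feasible, giving 38.
No feasible integer point exceeds 40.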